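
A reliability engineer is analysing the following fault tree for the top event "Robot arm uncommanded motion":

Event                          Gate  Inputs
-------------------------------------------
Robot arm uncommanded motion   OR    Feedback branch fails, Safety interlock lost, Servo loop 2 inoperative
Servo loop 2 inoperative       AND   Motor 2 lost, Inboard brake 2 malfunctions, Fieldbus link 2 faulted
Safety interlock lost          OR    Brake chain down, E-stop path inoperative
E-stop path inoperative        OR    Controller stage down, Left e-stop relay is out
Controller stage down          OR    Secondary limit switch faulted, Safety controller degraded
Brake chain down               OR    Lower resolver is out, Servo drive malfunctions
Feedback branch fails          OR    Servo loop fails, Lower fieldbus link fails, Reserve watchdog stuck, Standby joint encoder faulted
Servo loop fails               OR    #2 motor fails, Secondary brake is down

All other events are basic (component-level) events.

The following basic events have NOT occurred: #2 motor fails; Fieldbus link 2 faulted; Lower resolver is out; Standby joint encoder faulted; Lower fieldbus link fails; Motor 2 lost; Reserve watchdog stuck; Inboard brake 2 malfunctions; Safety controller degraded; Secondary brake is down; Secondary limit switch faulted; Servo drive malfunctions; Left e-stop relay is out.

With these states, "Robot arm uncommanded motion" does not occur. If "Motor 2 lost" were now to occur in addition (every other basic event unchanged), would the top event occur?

Counterfactual: set "Motor 2 lost" to occurred.
Servo loop fails [OR]: #2 motor fails=not, Secondary brake is down=not → no input occurs → does not occur.
Feedback branch fails [OR]: Servo loop fails=not, Lower fieldbus link fails=not, Reserve watchdog stuck=not, Standby joint encoder faulted=not → no input occurs → does not occur.
Brake chain down [OR]: Lower resolver is out=not, Servo drive malfunctions=not → no input occurs → does not occur.
Controller stage down [OR]: Secondary limit switch faulted=not, Safety controller degraded=not → no input occurs → does not occur.
E-stop path inoperative [OR]: Controller stage down=not, Left e-stop relay is out=not → no input occurs → does not occur.
Safety interlock lost [OR]: Brake chain down=not, E-stop path inoperative=not → no input occurs → does not occur.
Servo loop 2 inoperative [AND]: Motor 2 lost=occurs, Inboard brake 2 malfunctions=not, Fieldbus link 2 faulted=not → not all inputs occur → does not occur.
Robot arm uncommanded motion [OR]: Feedback branch fails=not, Safety interlock lost=not, Servo loop 2 inoperative=not → no input occurs → does not occur.

No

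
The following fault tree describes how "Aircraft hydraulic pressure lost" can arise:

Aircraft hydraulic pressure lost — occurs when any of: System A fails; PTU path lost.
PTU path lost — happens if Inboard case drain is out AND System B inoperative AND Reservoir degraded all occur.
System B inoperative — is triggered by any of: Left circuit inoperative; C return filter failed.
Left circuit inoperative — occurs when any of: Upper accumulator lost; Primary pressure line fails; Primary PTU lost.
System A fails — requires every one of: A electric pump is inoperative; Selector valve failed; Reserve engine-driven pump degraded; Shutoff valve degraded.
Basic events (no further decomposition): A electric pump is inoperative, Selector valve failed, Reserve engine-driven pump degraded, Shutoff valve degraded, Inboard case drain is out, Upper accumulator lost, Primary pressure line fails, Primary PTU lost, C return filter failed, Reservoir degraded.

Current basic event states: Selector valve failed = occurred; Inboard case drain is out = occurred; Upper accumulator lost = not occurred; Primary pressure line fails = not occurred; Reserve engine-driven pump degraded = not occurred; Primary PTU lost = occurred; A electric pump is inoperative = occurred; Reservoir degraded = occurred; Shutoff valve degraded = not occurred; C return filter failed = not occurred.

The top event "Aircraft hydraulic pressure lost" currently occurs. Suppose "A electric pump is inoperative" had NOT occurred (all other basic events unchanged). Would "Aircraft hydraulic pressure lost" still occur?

Counterfactual: set "A electric pump is inoperative" to not occurred.
System A fails [AND]: A electric pump is inoperative=not, Selector valve failed=occurs, Reserve engine-driven pump degraded=not, Shutoff valve degraded=not → not all inputs occur → does not occur.
Left circuit inoperative [OR]: Upper accumulator lost=not, Primary pressure line fails=not, Primary PTU lost=occurs → at least one input occurs → occurs.
System B inoperative [OR]: Left circuit inoperative=occurs, C return filter failed=not → at least one input occurs → occurs.
PTU path lost [AND]: Inboard case drain is out=occurs, System B inoperative=occurs, Reservoir degraded=occurs → all inputs occur → occurs.
Aircraft hydraulic pressure lost [OR]: System A fails=not, PTU path lost=occurs → at least one input occurs → occurs.

Yes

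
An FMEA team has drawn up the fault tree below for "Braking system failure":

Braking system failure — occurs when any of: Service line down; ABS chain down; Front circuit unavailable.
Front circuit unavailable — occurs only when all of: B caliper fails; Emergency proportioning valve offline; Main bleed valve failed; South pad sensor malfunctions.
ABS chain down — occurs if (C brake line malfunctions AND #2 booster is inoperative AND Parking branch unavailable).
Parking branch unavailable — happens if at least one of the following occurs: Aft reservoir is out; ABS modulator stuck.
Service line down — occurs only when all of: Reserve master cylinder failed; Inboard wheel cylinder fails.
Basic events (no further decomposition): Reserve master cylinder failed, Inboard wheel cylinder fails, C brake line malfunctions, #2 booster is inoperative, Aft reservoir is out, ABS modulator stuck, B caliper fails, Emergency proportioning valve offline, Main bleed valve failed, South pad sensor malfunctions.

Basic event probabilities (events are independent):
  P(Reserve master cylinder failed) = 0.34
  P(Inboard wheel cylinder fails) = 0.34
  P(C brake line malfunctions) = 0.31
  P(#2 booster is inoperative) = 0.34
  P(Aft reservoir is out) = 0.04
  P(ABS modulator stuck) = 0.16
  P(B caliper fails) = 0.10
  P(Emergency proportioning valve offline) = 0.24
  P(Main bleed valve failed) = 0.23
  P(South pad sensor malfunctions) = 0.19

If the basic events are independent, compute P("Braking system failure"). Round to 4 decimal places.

P(Service line down) [AND] = 0.34 × 0.34 = 0.115600
P(Parking branch unavailable) [OR] = 1 − (1−0.04) × (1−0.16) = 0.193600
P(ABS chain down) [AND] = 0.31 × 0.34 × 0.193600 = 0.020405
P(Front circuit unavailable) [AND] = 0.10 × 0.24 × 0.23 × 0.19 = 0.001049
P(Braking system failure) [OR] = 1 − (1−0.115600) × (1−0.020405) × (1−0.001049) = 0.134555
Rounded to 4 decimal places: P(Braking system failure) ≈ 0.1346.

0.1346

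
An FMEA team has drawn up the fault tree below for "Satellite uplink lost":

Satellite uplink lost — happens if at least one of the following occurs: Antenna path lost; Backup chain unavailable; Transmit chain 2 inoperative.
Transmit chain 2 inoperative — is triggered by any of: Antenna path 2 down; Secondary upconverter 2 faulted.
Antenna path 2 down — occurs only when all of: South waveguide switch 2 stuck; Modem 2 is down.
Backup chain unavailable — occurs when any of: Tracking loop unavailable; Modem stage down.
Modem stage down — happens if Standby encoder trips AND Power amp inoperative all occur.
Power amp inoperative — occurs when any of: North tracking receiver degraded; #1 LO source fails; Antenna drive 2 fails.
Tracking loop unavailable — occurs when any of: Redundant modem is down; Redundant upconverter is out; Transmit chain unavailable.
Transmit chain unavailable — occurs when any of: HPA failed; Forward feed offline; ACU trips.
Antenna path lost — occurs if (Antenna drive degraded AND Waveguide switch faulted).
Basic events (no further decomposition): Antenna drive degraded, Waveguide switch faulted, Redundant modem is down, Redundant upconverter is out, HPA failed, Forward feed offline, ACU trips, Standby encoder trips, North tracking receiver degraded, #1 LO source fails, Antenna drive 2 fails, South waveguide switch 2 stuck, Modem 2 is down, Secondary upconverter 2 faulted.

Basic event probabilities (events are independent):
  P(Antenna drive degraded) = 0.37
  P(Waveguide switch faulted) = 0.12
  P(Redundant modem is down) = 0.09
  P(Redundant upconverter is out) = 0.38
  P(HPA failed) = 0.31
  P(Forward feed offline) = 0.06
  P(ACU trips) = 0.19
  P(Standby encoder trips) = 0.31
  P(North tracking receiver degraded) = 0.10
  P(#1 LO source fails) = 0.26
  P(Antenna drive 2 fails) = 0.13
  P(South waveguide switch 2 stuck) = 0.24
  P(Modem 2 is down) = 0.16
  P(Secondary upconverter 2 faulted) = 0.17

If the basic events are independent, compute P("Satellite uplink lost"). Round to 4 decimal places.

P(Antenna path lost) [AND] = 0.37 × 0.12 = 0.044400
P(Transmit chain unavailable) [OR] = 1 − (1−0.31) × (1−0.06) × (1−0.19) = 0.474634
P(Tracking loop unavailable) [OR] = 1 − (1−0.09) × (1−0.38) × (1−0.474634) = 0.703589
P(Power amp inoperative) [OR] = 1 − (1−0.10) × (1−0.26) × (1−0.13) = 0.420580
P(Modem stage down) [AND] = 0.31 × 0.420580 = 0.130380
P(Backup chain unavailable) [OR] = 1 − (1−0.703589) × (1−0.130380) = 0.742235
P(Antenna path 2 down) [AND] = 0.24 × 0.16 = 0.038400
P(Transmit chain 2 inoperative) [OR] = 1 − (1−0.038400) × (1−0.17) = 0.201872
P(Satellite uplink lost) [OR] = 1 − (1−0.044400) × (1−0.742235) × (1−0.201872) = 0.803405
Rounded to 4 decimal places: P(Satellite uplink lost) ≈ 0.8034.

0.8034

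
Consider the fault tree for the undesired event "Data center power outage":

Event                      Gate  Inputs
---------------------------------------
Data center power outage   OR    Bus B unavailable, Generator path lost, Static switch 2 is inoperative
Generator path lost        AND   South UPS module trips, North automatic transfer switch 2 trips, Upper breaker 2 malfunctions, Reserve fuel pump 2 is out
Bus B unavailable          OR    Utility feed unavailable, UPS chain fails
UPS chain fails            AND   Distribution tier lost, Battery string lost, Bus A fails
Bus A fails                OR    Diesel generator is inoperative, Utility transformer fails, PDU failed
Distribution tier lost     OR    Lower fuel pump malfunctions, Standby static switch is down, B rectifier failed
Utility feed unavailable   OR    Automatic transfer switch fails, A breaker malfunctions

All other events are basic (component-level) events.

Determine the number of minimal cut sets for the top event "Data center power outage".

Utility feed unavailable [OR]: union of children's cut sets → 2 cut set(s).
Distribution tier lost [OR]: union of children's cut sets → 3 cut set(s).
Bus A fails [OR]: union of children's cut sets → 3 cut set(s).
UPS chain fails [AND]: one cut set from each child combined → 3 × 1 × 3 = 9 cut set(s).
Bus B unavailable [OR]: union of children's cut sets → 11 cut set(s).
Generator path lost [AND]: one cut set from each child combined → 1 × 1 × 1 × 1 = 1 cut set(s).
Data center power outage [OR]: union of children's cut sets → 13 cut set(s).

13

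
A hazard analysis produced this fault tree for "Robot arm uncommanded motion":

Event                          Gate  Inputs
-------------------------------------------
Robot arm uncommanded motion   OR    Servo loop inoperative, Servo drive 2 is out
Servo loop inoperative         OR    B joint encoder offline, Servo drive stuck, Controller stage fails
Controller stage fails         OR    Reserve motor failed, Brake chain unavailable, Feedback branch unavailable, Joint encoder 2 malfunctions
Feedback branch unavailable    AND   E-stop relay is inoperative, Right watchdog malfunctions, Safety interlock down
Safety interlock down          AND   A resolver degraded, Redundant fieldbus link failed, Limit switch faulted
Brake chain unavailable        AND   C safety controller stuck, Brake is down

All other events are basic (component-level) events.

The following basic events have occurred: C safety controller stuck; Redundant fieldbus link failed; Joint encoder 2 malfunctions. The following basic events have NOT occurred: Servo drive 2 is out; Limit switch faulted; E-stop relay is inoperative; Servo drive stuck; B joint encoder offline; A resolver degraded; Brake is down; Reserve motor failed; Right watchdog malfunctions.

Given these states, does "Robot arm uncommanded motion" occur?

Brake chain unavailable [AND]: C safety controller stuck=occurs, Brake is down=not → not all inputs occur → does not occur.
Safety interlock down [AND]: A resolver degraded=not, Redundant fieldbus link failed=occurs, Limit switch faulted=not → not all inputs occur → does not occur.
Feedback branch unavailable [AND]: E-stop relay is inoperative=not, Right watchdog malfunctions=not, Safety interlock down=not → not all inputs occur → does not occur.
Controller stage fails [OR]: Reserve motor failed=not, Brake chain unavailable=not, Feedback branch unavailable=not, Joint encoder 2 malfunctions=occurs → at least one input occurs → occurs.
Servo loop inoperative [OR]: B joint encoder offline=not, Servo drive stuck=not, Controller stage fails=occurs → at least one input occurs → occurs.
Robot arm uncommanded motion [OR]: Servo loop inoperative=occurs, Servo drive 2 is out=not → at least one input occurs → occurs.

Yes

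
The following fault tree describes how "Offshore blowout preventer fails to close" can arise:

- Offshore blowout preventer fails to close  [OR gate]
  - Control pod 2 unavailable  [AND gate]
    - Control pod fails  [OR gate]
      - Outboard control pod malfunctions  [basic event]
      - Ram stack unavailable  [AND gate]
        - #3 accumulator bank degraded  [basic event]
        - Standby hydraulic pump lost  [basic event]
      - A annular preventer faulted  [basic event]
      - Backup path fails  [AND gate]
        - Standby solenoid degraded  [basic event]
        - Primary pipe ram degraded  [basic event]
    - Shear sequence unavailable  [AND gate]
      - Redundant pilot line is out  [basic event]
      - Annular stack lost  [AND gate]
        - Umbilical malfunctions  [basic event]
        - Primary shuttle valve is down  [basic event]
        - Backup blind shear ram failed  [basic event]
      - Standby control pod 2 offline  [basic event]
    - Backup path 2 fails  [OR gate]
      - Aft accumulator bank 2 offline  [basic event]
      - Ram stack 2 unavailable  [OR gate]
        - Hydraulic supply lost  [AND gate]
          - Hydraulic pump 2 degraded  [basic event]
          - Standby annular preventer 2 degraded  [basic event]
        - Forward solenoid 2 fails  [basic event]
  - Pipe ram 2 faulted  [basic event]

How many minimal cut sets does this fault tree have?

Ram stack unavailable [AND]: one cut set from each child combined → 1 × 1 = 1 cut set(s).
Backup path fails [AND]: one cut set from each child combined → 1 × 1 = 1 cut set(s).
Control pod fails [OR]: union of children's cut sets → 4 cut set(s).
Annular stack lost [AND]: one cut set from each child combined → 1 × 1 × 1 = 1 cut set(s).
Shear sequence unavailable [AND]: one cut set from each child combined → 1 × 1 × 1 = 1 cut set(s).
Hydraulic supply lost [AND]: one cut set from each child combined → 1 × 1 = 1 cut set(s).
Ram stack 2 unavailable [OR]: union of children's cut sets → 2 cut set(s).
Backup path 2 fails [OR]: union of children's cut sets → 3 cut set(s).
Control pod 2 unavailable [AND]: one cut set from each child combined → 4 × 1 × 3 = 12 cut set(s).
Offshore blowout preventer fails to close [OR]: union of children's cut sets → 13 cut set(s).

13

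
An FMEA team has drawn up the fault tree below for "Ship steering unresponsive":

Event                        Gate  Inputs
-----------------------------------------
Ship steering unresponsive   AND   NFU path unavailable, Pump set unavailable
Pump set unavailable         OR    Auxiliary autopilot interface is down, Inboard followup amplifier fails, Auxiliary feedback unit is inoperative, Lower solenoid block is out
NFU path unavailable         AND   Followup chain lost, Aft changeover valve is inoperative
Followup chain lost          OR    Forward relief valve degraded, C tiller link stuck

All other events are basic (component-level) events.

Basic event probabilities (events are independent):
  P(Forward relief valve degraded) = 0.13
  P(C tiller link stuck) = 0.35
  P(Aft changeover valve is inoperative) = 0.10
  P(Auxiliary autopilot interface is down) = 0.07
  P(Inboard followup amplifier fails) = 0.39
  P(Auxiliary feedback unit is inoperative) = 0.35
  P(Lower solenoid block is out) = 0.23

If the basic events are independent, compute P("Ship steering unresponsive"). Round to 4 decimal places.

0.0311

P(Followup chain lost) [OR] = 1 − (1−0.13) × (1−0.35) = 0.434500
P(NFU path unavailable) [AND] = 0.434500 × 0.10 = 0.043450
P(Pump set unavailable) [OR] = 1 − (1−0.07) × (1−0.39) × (1−0.35) × (1−0.23) = 0.716066
P(Ship steering unresponsive) [AND] = 0.043450 × 0.716066 = 0.031113
Rounded to 4 decimal places: P(Ship steering unresponsive) ≈ 0.0311.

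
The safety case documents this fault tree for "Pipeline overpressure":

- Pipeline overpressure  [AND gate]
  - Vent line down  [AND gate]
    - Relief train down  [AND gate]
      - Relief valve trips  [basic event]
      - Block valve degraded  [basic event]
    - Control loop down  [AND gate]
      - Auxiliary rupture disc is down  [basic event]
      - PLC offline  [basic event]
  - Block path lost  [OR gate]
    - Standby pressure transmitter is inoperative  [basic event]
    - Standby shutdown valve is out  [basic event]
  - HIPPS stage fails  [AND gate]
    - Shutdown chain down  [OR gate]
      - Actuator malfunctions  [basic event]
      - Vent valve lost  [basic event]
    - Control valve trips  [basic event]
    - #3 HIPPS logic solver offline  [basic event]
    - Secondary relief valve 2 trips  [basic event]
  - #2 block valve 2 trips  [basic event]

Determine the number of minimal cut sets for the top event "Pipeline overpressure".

Relief train down [AND]: one cut set from each child combined → 1 × 1 = 1 cut set(s).
Control loop down [AND]: one cut set from each child combined → 1 × 1 = 1 cut set(s).
Vent line down [AND]: one cut set from each child combined → 1 × 1 = 1 cut set(s).
Block path lost [OR]: union of children's cut sets → 2 cut set(s).
Shutdown chain down [OR]: union of children's cut sets → 2 cut set(s).
HIPPS stage fails [AND]: one cut set from each child combined → 2 × 1 × 1 × 1 = 2 cut set(s).
Pipeline overpressure [AND]: one cut set from each child combined → 1 × 2 × 2 × 1 = 4 cut set(s).
Minimal cut sets: {#2 block valve 2 trips, #3 HIPPS logic solver offline, Actuator malfunctions, Auxiliary rupture disc is down, Block valve degraded, Control valve trips, PLC offline, Relief valve trips, Secondary relief valve 2 trips, Standby pressure transmitter is inoperative}; {#2 block valve 2 trips, #3 HIPPS logic solver offline, Auxiliary rupture disc is down, Block valve degraded, Control valve trips, PLC offline, Relief valve trips, Secondary relief valve 2 trips, Standby pressure transmitter is inoperative, Vent valve lost}; {#2 block valve 2 trips, #3 HIPPS logic solver offline, Actuator malfunctions, Auxiliary rupture disc is down, Block valve degraded, Control valve trips, PLC offline, Relief valve trips, Secondary relief valve 2 trips, Standby shutdown valve is out}; {#2 block valve 2 trips, #3 HIPPS logic solver offline, Auxiliary rupture disc is down, Block valve degraded, Control valve trips, PLC offline, Relief valve trips, Secondary relief valve 2 trips, Standby shutdown valve is out, Vent valve lost}.

4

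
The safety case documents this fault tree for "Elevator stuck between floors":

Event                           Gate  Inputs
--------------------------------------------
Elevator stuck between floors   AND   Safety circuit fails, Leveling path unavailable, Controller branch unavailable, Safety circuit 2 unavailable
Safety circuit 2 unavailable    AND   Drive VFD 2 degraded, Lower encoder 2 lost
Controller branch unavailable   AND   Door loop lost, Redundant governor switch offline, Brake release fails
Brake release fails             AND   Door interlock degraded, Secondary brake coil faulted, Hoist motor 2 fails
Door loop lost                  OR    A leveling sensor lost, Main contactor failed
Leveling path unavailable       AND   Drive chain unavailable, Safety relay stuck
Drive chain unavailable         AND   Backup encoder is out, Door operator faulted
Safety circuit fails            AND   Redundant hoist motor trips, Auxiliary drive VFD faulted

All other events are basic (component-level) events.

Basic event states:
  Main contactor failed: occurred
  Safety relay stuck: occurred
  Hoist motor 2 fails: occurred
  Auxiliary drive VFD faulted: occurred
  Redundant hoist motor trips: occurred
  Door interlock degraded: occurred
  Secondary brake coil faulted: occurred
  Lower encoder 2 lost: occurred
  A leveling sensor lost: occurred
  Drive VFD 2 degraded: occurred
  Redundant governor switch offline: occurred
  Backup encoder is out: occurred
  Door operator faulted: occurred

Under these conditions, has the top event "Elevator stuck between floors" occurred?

Yes

Safety circuit fails [AND]: Redundant hoist motor trips=occurs, Auxiliary drive VFD faulted=occurs → all inputs occur → occurs.
Drive chain unavailable [AND]: Backup encoder is out=occurs, Door operator faulted=occurs → all inputs occur → occurs.
Leveling path unavailable [AND]: Drive chain unavailable=occurs, Safety relay stuck=occurs → all inputs occur → occurs.
Door loop lost [OR]: A leveling sensor lost=occurs, Main contactor failed=occurs → at least one input occurs → occurs.
Brake release fails [AND]: Door interlock degraded=occurs, Secondary brake coil faulted=occurs, Hoist motor 2 fails=occurs → all inputs occur → occurs.
Controller branch unavailable [AND]: Door loop lost=occurs, Redundant governor switch offline=occurs, Brake release fails=occurs → all inputs occur → occurs.
Safety circuit 2 unavailable [AND]: Drive VFD 2 degraded=occurs, Lower encoder 2 lost=occurs → all inputs occur → occurs.
Elevator stuck between floors [AND]: Safety circuit fails=occurs, Leveling path unavailable=occurs, Controller branch unavailable=occurs, Safety circuit 2 unavailable=occurs → all inputs occur → occurs.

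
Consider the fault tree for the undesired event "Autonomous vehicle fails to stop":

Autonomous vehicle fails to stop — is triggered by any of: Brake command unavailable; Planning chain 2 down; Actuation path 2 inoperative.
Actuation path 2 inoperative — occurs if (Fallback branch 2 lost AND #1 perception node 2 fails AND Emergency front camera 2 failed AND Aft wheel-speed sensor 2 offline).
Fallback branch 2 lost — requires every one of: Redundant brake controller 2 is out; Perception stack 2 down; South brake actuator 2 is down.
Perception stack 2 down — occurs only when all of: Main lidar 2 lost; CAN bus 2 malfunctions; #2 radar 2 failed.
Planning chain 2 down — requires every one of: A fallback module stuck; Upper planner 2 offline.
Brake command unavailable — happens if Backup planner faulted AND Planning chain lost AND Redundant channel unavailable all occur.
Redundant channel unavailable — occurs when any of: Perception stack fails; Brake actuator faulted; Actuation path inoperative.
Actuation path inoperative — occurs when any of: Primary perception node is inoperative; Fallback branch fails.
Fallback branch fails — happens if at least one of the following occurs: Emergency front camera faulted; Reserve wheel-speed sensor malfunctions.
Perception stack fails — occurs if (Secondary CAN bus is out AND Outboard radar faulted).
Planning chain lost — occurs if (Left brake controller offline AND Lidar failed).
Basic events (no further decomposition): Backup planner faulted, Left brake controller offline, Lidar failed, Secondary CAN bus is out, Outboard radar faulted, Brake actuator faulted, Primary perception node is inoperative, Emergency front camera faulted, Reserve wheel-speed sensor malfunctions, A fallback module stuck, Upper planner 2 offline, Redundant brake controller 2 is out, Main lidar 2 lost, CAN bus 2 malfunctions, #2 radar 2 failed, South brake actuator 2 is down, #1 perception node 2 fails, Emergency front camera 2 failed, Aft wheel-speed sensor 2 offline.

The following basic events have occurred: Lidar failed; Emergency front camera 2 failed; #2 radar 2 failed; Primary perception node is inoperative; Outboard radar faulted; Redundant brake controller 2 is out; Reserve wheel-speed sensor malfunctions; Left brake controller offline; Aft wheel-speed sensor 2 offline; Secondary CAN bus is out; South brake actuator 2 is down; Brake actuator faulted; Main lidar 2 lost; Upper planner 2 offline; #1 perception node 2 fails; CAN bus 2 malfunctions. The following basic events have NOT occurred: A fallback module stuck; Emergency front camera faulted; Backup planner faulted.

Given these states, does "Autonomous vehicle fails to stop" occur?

Yes

Planning chain lost [AND]: Left brake controller offline=occurs, Lidar failed=occurs → all inputs occur → occurs.
Perception stack fails [AND]: Secondary CAN bus is out=occurs, Outboard radar faulted=occurs → all inputs occur → occurs.
Fallback branch fails [OR]: Emergency front camera faulted=not, Reserve wheel-speed sensor malfunctions=occurs → at least one input occurs → occurs.
Actuation path inoperative [OR]: Primary perception node is inoperative=occurs, Fallback branch fails=occurs → at least one input occurs → occurs.
Redundant channel unavailable [OR]: Perception stack fails=occurs, Brake actuator faulted=occurs, Actuation path inoperative=occurs → at least one input occurs → occurs.
Brake command unavailable [AND]: Backup planner faulted=not, Planning chain lost=occurs, Redundant channel unavailable=occurs → not all inputs occur → does not occur.
Planning chain 2 down [AND]: A fallback module stuck=not, Upper planner 2 offline=occurs → not all inputs occur → does not occur.
Perception stack 2 down [AND]: Main lidar 2 lost=occurs, CAN bus 2 malfunctions=occurs, #2 radar 2 failed=occurs → all inputs occur → occurs.
Fallback branch 2 lost [AND]: Redundant brake controller 2 is out=occurs, Perception stack 2 down=occurs, South brake actuator 2 is down=occurs → all inputs occur → occurs.
Actuation path 2 inoperative [AND]: Fallback branch 2 lost=occurs, #1 perception node 2 fails=occurs, Emergency front camera 2 failed=occurs, Aft wheel-speed sensor 2 offline=occurs → all inputs occur → occurs.
Autonomous vehicle fails to stop [OR]: Brake command unavailable=not, Planning chain 2 down=not, Actuation path 2 inoperative=occurs → at least one input occurs → occurs.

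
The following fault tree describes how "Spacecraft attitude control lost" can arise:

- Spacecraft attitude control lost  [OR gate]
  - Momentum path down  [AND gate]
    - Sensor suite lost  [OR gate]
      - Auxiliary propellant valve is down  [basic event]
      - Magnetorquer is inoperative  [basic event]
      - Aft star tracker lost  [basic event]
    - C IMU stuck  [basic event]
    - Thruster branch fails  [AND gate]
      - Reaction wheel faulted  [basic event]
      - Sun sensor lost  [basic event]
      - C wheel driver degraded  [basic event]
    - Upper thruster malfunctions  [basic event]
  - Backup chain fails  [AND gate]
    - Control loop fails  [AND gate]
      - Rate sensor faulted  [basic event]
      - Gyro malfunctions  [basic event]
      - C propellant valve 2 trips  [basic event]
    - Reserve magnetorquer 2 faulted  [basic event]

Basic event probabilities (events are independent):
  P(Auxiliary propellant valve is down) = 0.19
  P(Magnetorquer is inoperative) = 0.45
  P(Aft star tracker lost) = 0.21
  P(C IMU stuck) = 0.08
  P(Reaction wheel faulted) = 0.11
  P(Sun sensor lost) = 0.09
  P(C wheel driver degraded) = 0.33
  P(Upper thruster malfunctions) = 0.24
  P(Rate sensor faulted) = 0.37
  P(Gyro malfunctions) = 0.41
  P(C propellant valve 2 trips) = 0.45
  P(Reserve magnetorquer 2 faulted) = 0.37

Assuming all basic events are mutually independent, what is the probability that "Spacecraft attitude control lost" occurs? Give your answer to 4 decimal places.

0.0253

P(Sensor suite lost) [OR] = 1 − (1−0.19) × (1−0.45) × (1−0.21) = 0.648055
P(Thruster branch fails) [AND] = 0.11 × 0.09 × 0.33 = 0.003267
P(Momentum path down) [AND] = 0.648055 × 0.08 × 0.003267 × 0.24 = 0.000041
P(Control loop fails) [AND] = 0.37 × 0.41 × 0.45 = 0.068265
P(Backup chain fails) [AND] = 0.068265 × 0.37 = 0.025258
P(Spacecraft attitude control lost) [OR] = 1 − (1−0.000041) × (1−0.025258) = 0.025298
Rounded to 4 decimal places: P(Spacecraft attitude control lost) ≈ 0.0253.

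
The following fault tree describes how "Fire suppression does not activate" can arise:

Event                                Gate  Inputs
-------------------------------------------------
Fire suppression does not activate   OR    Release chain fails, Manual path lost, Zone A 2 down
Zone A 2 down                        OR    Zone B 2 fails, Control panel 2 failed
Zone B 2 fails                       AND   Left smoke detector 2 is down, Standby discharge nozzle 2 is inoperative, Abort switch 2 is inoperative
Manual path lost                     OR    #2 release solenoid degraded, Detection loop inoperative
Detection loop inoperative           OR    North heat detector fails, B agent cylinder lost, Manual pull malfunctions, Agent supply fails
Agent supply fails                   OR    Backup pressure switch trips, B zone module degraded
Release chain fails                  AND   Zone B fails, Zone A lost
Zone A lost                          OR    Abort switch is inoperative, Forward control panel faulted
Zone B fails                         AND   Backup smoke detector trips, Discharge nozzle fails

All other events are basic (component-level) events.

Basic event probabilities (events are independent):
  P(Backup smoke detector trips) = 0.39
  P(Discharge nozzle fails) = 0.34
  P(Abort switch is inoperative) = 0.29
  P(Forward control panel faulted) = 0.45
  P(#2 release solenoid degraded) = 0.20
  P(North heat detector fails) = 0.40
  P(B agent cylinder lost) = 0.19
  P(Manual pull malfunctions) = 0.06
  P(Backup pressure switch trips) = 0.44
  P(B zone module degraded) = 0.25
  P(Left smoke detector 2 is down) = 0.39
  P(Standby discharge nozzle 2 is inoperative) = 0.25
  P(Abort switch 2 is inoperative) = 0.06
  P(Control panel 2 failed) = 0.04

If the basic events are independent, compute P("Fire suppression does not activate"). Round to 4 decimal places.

P(Zone B fails) [AND] = 0.39 × 0.34 = 0.132600
P(Zone A lost) [OR] = 1 − (1−0.29) × (1−0.45) = 0.609500
P(Release chain fails) [AND] = 0.132600 × 0.609500 = 0.080820
P(Agent supply fails) [OR] = 1 − (1−0.44) × (1−0.25) = 0.580000
P(Detection loop inoperative) [OR] = 1 − (1−0.40) × (1−0.19) × (1−0.06) × (1−0.580000) = 0.808127
P(Manual path lost) [OR] = 1 − (1−0.20) × (1−0.808127) = 0.846502
P(Zone B 2 fails) [AND] = 0.39 × 0.25 × 0.06 = 0.005850
P(Zone A 2 down) [OR] = 1 − (1−0.005850) × (1−0.04) = 0.045616
P(Fire suppression does not activate) [OR] = 1 − (1−0.080820) × (1−0.846502) × (1−0.045616) = 0.865344
Rounded to 4 decimal places: P(Fire suppression does not activate) ≈ 0.8653.

0.8653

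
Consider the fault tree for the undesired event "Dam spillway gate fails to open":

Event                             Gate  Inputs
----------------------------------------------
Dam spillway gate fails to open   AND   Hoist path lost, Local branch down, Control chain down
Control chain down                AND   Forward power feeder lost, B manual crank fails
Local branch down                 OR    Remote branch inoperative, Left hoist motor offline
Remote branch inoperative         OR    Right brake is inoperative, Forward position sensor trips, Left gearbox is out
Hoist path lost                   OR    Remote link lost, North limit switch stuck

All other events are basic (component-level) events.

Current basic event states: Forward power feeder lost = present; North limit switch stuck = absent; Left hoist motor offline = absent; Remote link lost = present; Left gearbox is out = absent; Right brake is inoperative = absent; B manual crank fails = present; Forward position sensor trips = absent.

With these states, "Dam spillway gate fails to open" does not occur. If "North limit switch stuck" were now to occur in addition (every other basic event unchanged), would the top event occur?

No

Counterfactual: set "North limit switch stuck" to occurred.
Hoist path lost [OR]: Remote link lost=occurs, North limit switch stuck=occurs → at least one input occurs → occurs.
Remote branch inoperative [OR]: Right brake is inoperative=not, Forward position sensor trips=not, Left gearbox is out=not → no input occurs → does not occur.
Local branch down [OR]: Remote branch inoperative=not, Left hoist motor offline=not → no input occurs → does not occur.
Control chain down [AND]: Forward power feeder lost=occurs, B manual crank fails=occurs → all inputs occur → occurs.
Dam spillway gate fails to open [AND]: Hoist path lost=occurs, Local branch down=not, Control chain down=occurs → not all inputs occur → does not occur.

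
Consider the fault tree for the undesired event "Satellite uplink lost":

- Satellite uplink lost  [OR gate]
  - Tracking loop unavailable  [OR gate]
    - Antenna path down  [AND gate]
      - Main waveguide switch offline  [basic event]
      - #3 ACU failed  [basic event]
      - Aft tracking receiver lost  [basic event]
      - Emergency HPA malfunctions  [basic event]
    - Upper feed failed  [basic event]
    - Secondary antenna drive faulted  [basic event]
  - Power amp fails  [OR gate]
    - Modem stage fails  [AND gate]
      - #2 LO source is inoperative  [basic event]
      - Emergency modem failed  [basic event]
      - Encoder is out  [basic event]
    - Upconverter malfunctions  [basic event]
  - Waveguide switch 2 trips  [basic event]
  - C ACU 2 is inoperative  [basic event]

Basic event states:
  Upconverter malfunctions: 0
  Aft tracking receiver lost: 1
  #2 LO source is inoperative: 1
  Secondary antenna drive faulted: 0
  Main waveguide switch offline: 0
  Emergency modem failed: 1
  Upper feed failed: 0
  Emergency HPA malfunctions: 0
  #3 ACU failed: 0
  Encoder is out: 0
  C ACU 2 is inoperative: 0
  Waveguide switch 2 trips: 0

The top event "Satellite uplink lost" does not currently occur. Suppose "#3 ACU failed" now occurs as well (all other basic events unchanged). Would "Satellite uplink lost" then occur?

No

Counterfactual: set "#3 ACU failed" to occurred.
Antenna path down [AND]: Main waveguide switch offline=not, #3 ACU failed=occurs, Aft tracking receiver lost=occurs, Emergency HPA malfunctions=not → not all inputs occur → does not occur.
Tracking loop unavailable [OR]: Antenna path down=not, Upper feed failed=not, Secondary antenna drive faulted=not → no input occurs → does not occur.
Modem stage fails [AND]: #2 LO source is inoperative=occurs, Emergency modem failed=occurs, Encoder is out=not → not all inputs occur → does not occur.
Power amp fails [OR]: Modem stage fails=not, Upconverter malfunctions=not → no input occurs → does not occur.
Satellite uplink lost [OR]: Tracking loop unavailable=not, Power amp fails=not, Waveguide switch 2 trips=not, C ACU 2 is inoperative=not → no input occurs → does not occur.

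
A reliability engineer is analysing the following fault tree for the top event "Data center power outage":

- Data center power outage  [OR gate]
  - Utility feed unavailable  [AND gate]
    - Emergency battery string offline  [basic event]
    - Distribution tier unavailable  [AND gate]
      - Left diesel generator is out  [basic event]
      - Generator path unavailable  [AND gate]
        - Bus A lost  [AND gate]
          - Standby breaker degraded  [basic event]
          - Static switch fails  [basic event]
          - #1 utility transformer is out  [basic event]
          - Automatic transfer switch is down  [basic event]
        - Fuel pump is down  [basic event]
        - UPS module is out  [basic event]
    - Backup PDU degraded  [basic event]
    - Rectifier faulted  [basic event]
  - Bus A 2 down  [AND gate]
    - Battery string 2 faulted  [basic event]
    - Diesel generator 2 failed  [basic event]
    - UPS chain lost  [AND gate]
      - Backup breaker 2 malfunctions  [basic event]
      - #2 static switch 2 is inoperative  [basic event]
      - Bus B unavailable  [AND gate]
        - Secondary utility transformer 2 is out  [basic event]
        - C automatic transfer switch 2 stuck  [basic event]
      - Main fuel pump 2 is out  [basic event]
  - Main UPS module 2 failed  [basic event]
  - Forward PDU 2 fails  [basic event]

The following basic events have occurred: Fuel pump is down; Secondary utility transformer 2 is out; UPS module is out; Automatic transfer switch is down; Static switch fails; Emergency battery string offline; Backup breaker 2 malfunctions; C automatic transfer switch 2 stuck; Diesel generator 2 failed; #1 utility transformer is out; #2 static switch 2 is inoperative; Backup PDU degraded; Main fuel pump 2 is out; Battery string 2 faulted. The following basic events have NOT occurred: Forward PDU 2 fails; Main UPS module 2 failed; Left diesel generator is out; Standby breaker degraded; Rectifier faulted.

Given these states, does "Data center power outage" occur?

Yes

Bus A lost [AND]: Standby breaker degraded=not, Static switch fails=occurs, #1 utility transformer is out=occurs, Automatic transfer switch is down=occurs → not all inputs occur → does not occur.
Generator path unavailable [AND]: Bus A lost=not, Fuel pump is down=occurs, UPS module is out=occurs → not all inputs occur → does not occur.
Distribution tier unavailable [AND]: Left diesel generator is out=not, Generator path unavailable=not → not all inputs occur → does not occur.
Utility feed unavailable [AND]: Emergency battery string offline=occurs, Distribution tier unavailable=not, Backup PDU degraded=occurs, Rectifier faulted=not → not all inputs occur → does not occur.
Bus B unavailable [AND]: Secondary utility transformer 2 is out=occurs, C automatic transfer switch 2 stuck=occurs → all inputs occur → occurs.
UPS chain lost [AND]: Backup breaker 2 malfunctions=occurs, #2 static switch 2 is inoperative=occurs, Bus B unavailable=occurs, Main fuel pump 2 is out=occurs → all inputs occur → occurs.
Bus A 2 down [AND]: Battery string 2 faulted=occurs, Diesel generator 2 failed=occurs, UPS chain lost=occurs → all inputs occur → occurs.
Data center power outage [OR]: Utility feed unavailable=not, Bus A 2 down=occurs, Main UPS module 2 failed=not, Forward PDU 2 fails=not → at least one input occurs → occurs.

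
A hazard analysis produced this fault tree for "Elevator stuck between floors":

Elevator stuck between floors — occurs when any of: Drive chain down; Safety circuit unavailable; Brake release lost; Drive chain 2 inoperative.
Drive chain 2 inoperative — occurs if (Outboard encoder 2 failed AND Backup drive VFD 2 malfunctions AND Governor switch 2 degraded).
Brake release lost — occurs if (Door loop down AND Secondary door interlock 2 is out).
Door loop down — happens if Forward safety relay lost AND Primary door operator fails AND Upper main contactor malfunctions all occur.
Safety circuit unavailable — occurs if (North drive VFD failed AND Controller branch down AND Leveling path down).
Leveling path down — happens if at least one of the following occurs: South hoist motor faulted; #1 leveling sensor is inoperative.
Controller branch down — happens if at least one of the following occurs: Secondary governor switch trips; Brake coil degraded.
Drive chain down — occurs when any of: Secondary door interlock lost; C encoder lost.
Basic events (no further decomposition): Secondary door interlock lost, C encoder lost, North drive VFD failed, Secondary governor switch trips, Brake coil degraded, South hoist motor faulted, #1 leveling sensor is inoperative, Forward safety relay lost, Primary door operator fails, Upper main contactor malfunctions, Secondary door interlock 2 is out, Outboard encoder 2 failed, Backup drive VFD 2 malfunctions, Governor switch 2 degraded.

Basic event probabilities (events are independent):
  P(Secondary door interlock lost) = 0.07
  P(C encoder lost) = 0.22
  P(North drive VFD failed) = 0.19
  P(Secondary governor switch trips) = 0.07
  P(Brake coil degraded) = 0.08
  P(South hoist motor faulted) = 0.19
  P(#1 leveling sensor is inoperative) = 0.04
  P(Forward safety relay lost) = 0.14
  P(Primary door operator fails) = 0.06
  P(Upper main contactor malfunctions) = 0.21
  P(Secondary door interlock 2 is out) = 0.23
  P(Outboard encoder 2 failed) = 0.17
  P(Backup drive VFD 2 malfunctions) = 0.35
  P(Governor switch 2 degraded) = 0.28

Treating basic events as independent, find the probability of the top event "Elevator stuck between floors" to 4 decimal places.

0.2913

P(Drive chain down) [OR] = 1 − (1−0.07) × (1−0.22) = 0.274600
P(Controller branch down) [OR] = 1 − (1−0.07) × (1−0.08) = 0.144400
P(Leveling path down) [OR] = 1 − (1−0.19) × (1−0.04) = 0.222400
P(Safety circuit unavailable) [AND] = 0.19 × 0.144400 × 0.222400 = 0.006102
P(Door loop down) [AND] = 0.14 × 0.06 × 0.21 = 0.001764
P(Brake release lost) [AND] = 0.001764 × 0.23 = 0.000406
P(Drive chain 2 inoperative) [AND] = 0.17 × 0.35 × 0.28 = 0.016660
P(Elevator stuck between floors) [OR] = 1 − (1−0.274600) × (1−0.006102) × (1−0.000406) × (1−0.016660) = 0.291326
Rounded to 4 decimal places: P(Elevator stuck between floors) ≈ 0.2913.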